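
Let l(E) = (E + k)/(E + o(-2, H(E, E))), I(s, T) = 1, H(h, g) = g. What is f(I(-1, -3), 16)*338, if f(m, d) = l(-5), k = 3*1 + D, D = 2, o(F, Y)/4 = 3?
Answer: 0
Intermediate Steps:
o(F, Y) = 12 (o(F, Y) = 4*3 = 12)
k = 5 (k = 3*1 + 2 = 3 + 2 = 5)
l(E) = (5 + E)/(12 + E) (l(E) = (E + 5)/(E + 12) = (5 + E)/(12 + E))
f(m, d) = 0 (f(m, d) = (5 - 5)/(12 - 5) = 0/7 = (⅐)*0 = 0)
f(I(-1, -3), 16)*338 = 0*338 = 0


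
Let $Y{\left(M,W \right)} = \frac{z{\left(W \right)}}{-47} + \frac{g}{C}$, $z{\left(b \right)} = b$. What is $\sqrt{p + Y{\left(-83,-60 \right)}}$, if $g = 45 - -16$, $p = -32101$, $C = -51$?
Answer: $\frac{4 i \sqrt{11527458243}}{2397} \approx 179.17 i$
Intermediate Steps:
$g = 61$ ($g = 45 + 16 = 61$)
$Y{\left(M,W \right)} = - \frac{61}{51} - \frac{W}{47}$ ($Y{\left(M,W \right)} = \frac{W}{-47} + \frac{61}{-51} = W \left(- \frac{1}{47}\right) + 61 \left(- \frac{1}{51}\right) = - \frac{W}{47} - \frac{61}{51} = - \frac{61}{51} - \frac{W}{47}$)
$\sqrt{p + Y{\left(-83,-60 \right)}} = \sqrt{-32101 - - \frac{193}{2397}} = \sqrt{-32101 + \left(- \frac{61}{51} + \frac{60}{47}\right)} = \sqrt{-32101 + \frac{193}{2397}} = \sqrt{- \frac{76945904}{2397}} = \frac{4 i \sqrt{11527458243}}{2397}$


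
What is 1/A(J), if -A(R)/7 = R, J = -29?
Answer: 1/203 ≈ 0.0049261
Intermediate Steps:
A(R) = -7*R
1/A(J) = 1/(-7*(-29)) = 1/203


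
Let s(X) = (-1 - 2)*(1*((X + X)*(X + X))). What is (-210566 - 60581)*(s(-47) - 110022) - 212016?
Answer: 37019487894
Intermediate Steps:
s(X) = -12*X² (s(X) = -3*(2*X)*(2*X) = -3*4*X² = -12*X²)
(-210566 - 60581)*(s(-47) - 110022) - 212016 = (-210566 - 60581)*(-12*(-47)² - 110022) - 212016 = -271147*(-12*2209 - 110022) - 212016 = -271147*(-26508 - 110022) - 212016 = -271147*(-136530) - 212016 = 37019699910 - 212016 = 37019487894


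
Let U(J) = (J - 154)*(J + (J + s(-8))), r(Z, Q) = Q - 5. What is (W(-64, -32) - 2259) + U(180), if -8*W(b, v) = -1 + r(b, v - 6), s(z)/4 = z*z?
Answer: 27525/2 ≈ 13763.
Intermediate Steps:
s(z) = 4*z**2 (s(z) = 4*(z*z) = 4*z**2)
r(Z, Q) = -5 + Q
W(b, v) = 3/2 - v/8 (W(b, v) = -(-1 + (-5 + (v - 6)))/8 = -(-1 + (-5 + (-6 + v)))/8 = -(-1 + (-11 + v))/8 = -(-12 + v)/8 = 3/2 - v/8)
U(J) = (-154 + J)*(256 + 2*J) (U(J) = (J - 154)*(J + (J + 4*(-8)**2)) = (-154 + J)*(J + (J + 4*64)) = (-154 + J)*(J + (J + 256)) = (-154 + J)*(J + (256 + J)) = (-154 + J)*(256 + 2*J))
(W(-64, -32) - 2259) + U(180) = ((3/2 - 1/8*(-32)) - 2259) + (-39424 - 52*180 + 2*180**2) = ((3/2 + 4) - 2259) + (-39424 - 9360 + 2*32400) = (11/2 - 2259) + (-39424 - 9360 + 64800) = -4507/2 + 16016 = 27525/2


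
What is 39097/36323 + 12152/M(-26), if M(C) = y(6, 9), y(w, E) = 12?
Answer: 110466565/108969 ≈ 1013.7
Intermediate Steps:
M(C) = 12
39097/36323 + 12152/M(-26) = 39097/36323 + 12152/12 = 39097*(1/36323) + 12152*(1/12) = 39097/36323 + 3038/3 = 110466565/108969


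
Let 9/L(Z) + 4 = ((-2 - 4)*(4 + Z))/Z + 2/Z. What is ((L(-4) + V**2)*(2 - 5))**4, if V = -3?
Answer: 194481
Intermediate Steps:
L(Z) = 9/(-4 + 2/Z + (-24 - 6*Z)/Z) (L(Z) = 9/(-4 + (((-2 - 4)*(4 + Z))/Z + 2/Z)) = 9/(-4 + ((-6*(4 + Z))/Z + 2/Z)) = 9/(-4 + ((-24 - 6*Z)/Z + 2/Z)) = 9/(-4 + (2/Z + (-24 - 6*Z)/Z)) = 9/(-4 + 2/Z + (-24 - 6*Z)/Z))
((L(-4) + V**2)*(2 - 5))**4 = ((-9*(-4)/(22 + 10*(-4)) + (-3)**2)*(2 - 5))**4 = ((-9*(-4)/(22 - 40) + 9)*(-3))**4 = ((-9*(-4)/(-18) + 9)*(-3))**4 = ((-9*(-4)*(-1/18) + 9)*(-3))**4 = ((-2 + 9)*(-3))**4 = (7*(-3))**4 = (-21)**4 = 194481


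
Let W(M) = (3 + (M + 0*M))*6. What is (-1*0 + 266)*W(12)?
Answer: 23940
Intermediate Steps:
W(M) = 18 + 6*M (W(M) = (3 + (M + 0))*6 = (3 + M)*6 = 18 + 6*M)
(-1*0 + 266)*W(12) = (-1*0 + 266)*(18 + 6*12) = (0 + 266)*(18 + 72) = 266*90 = 23940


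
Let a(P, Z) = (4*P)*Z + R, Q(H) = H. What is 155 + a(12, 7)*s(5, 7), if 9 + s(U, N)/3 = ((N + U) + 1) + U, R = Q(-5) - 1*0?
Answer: 9092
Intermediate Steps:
R = -5 (R = -5 - 1*0 = -5 + 0 = -5)
a(P, Z) = -5 + 4*P*Z (a(P, Z) = (4*P)*Z - 5 = 4*P*Z - 5 = -5 + 4*P*Z)
s(U, N) = -24 + 3*N + 6*U (s(U, N) = -27 + 3*(((N + U) + 1) + U) = -27 + 3*((1 + N + U) + U) = -27 + 3*(1 + N + 2*U) = -27 + (3 + 3*N + 6*U) = -24 + 3*N + 6*U)
155 + a(12, 7)*s(5, 7) = 155 + (-5 + 4*12*7)*(-24 + 3*7 + 6*5) = 155 + (-5 + 336)*(-24 + 21 + 30) = 155 + 331*27 = 155 + 8937 = 9092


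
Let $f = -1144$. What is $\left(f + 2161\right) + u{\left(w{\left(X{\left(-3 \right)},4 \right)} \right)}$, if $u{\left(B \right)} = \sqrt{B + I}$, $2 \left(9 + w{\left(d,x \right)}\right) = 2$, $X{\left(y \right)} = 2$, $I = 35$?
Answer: $1017 + 3 \sqrt{3} \approx 1022.2$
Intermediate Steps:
$w{\left(d,x \right)} = -8$ ($w{\left(d,x \right)} = -9 + \frac{1}{2} \cdot 2 = -9 + 1 = -8$)
$u{\left(B \right)} = \sqrt{35 + B}$ ($u{\left(B \right)} = \sqrt{B + 35} = \sqrt{35 + B}$)
$\left(f + 2161\right) + u{\left(w{\left(X{\left(-3 \right)},4 \right)} \right)} = \left(-1144 + 2161\right) + \sqrt{35 - 8} = 1017 + \sqrt{27} = 1017 + 3 \sqrt{3}$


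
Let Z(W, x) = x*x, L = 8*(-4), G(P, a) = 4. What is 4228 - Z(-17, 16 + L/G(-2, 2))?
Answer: 4164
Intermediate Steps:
L = -32
Z(W, x) = x**2
4228 - Z(-17, 16 + L/G(-2, 2)) = 4228 - (16 - 32/4)**2 = 4228 - (16 - 32*1/4)**2 = 4228 - (16 - 8)**2 = 4228 - 1*8**2 = 4228 - 1*64 = 4228 - 64 = 4164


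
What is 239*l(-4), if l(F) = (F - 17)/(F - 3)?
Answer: 717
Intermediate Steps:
l(F) = (-17 + F)/(-3 + F)
239*l(-4) = 239*((-17 - 4)/(-3 - 4)) = 239*(-21/(-7)) = 239*(-⅐*(-21)) = 239*3 = 717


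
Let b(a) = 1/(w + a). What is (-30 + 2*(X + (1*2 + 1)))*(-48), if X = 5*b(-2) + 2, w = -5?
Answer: 7200/7 ≈ 1028.6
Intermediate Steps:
b(a) = 1/(-5 + a)
X = 9/7 (X = 5/(-5 - 2) + 2 = 5/(-7) + 2 = 5*(-⅐) + 2 = -5/7 + 2 = 9/7 ≈ 1.2857)
(-30 + 2*(X + (1*2 + 1)))*(-48) = (-30 + 2*(9/7 + (1*2 + 1)))*(-48) = (-30 + 2*(9/7 + (2 + 1)))*(-48) = (-30 + 2*(9/7 + 3))*(-48) = (-30 + 2*(30/7))*(-48) = (-30 + 60/7)*(-48) = -150/7*(-48) = 7200/7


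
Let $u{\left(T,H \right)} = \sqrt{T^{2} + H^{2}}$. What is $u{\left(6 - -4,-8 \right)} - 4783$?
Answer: $-4783 + 2 \sqrt{41} \approx -4770.2$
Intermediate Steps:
$u{\left(T,H \right)} = \sqrt{H^{2} + T^{2}}$
$u{\left(6 - -4,-8 \right)} - 4783 = \sqrt{\left(-8\right)^{2} + \left(6 - -4\right)^{2}} - 4783 = \sqrt{64 + \left(6 + 4\right)^{2}} - 4783 = \sqrt{64 + 10^{2}} - 4783 = \sqrt{64 + 100} - 4783 = \sqrt{164} - 4783 = 2 \sqrt{41} - 4783 = -4783 + 2 \sqrt{41}$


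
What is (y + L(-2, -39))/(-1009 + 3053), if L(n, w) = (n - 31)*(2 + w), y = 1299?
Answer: 90/73 ≈ 1.2329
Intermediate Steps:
L(n, w) = (-31 + n)*(2 + w)
(y + L(-2, -39))/(-1009 + 3053) = (1299 + (-62 - 31*(-39) + 2*(-2) - 2*(-39)))/(-1009 + 3053) = (1299 + (-62 + 1209 - 4 + 78))/2044 = (1299 + 1221)*(1/2044) = 2520*(1/2044) = 90/73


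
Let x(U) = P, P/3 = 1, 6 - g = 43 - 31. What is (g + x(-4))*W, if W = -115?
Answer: 345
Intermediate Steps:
g = -6 (g = 6 - (43 - 31) = 6 - 1*12 = 6 - 12 = -6)
P = 3 (P = 3*1 = 3)
x(U) = 3
(g + x(-4))*W = (-6 + 3)*(-115) = -3*(-115) = 345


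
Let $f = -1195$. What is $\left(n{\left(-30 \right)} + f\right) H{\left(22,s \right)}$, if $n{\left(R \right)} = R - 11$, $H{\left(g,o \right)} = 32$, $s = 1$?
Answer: $-39552$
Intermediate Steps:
$n{\left(R \right)} = -11 + R$ ($n{\left(R \right)} = R - 11 = -11 + R$)
$\left(n{\left(-30 \right)} + f\right) H{\left(22,s \right)} = \left(\left(-11 - 30\right) - 1195\right) 32 = \left(-41 - 1195\right) 32 = \left(-1236\right) 32 = -39552$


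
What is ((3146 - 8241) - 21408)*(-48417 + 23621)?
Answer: 657168388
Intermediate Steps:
((3146 - 8241) - 21408)*(-48417 + 23621) = (-5095 - 21408)*(-24796) = -26503*(-24796) = 657168388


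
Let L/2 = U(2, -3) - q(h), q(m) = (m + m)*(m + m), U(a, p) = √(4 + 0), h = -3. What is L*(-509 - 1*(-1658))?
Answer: -78132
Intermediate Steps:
U(a, p) = 2 (U(a, p) = √4 = 2)
q(m) = 4*m² (q(m) = (2*m)*(2*m) = 4*m²)
L = -68 (L = 2*(2 - 4*(-3)²) = 2*(2 - 4*9) = 2*(2 - 1*36) = 2*(2 - 36) = 2*(-34) = -68)
L*(-509 - 1*(-1658)) = -68*(-509 - 1*(-1658)) = -68*(-509 + 1658) = -68*1149 = -78132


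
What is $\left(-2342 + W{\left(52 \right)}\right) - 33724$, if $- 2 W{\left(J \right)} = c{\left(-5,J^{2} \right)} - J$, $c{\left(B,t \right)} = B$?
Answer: $- \frac{72075}{2} \approx -36038.0$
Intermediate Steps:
$W{\left(J \right)} = \frac{5}{2} + \frac{J}{2}$ ($W{\left(J \right)} = - \frac{-5 - J}{2} = \frac{5}{2} + \frac{J}{2}$)
$\left(-2342 + W{\left(52 \right)}\right) - 33724 = \left(-2342 + \left(\frac{5}{2} + \frac{1}{2} \cdot 52\right)\right) - 33724 = \left(-2342 + \left(\frac{5}{2} + 26\right)\right) - 33724 = \left(-2342 + \frac{57}{2}\right) - 33724 = - \frac{4627}{2} - 33724 = - \frac{72075}{2}$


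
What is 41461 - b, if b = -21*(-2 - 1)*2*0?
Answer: 41461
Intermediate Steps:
b = 0 (b = -(-63)*2*0 = -21*(-6)*0 = 126*0 = 0)
41461 - b = 41461 - 1*0 = 41461 + 0 = 41461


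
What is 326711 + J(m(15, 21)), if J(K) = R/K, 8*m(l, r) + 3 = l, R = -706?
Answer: 978721/3 ≈ 3.2624e+5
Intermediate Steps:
m(l, r) = -3/8 + l/8
J(K) = -706/K
326711 + J(m(15, 21)) = 326711 - 706/(-3/8 + (1/8)*15) = 326711 - 706/(-3/8 + 15/8) = 326711 - 706/3/2 = 326711 - 706*2/3 = 326711 - 1412/3 = 978721/3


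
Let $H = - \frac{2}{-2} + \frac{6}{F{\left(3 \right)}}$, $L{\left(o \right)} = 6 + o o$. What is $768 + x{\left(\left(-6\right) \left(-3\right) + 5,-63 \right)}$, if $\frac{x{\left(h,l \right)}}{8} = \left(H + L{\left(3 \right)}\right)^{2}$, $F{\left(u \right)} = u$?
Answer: $3360$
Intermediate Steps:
$L{\left(o \right)} = 6 + o^{2}$
$H = 3$ ($H = - \frac{2}{-2} + \frac{6}{3} = \left(-2\right) \left(- \frac{1}{2}\right) + 6 \cdot \frac{1}{3} = 1 + 2 = 3$)
$x{\left(h,l \right)} = 2592$ ($x{\left(h,l \right)} = 8 \left(3 + \left(6 + 3^{2}\right)\right)^{2} = 8 \left(3 + \left(6 + 9\right)\right)^{2} = 8 \left(3 + 15\right)^{2} = 8 \cdot 18^{2} = 8 \cdot 324 = 2592$)
$768 + x{\left(\left(-6\right) \left(-3\right) + 5,-63 \right)} = 768 + 2592 = 3360$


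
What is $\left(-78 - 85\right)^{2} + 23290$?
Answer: $49859$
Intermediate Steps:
$\left(-78 - 85\right)^{2} + 23290 = \left(-163\right)^{2} + 23290 = 26569 + 23290 = 49859$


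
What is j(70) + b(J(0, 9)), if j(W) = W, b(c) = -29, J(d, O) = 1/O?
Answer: 41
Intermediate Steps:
j(70) + b(J(0, 9)) = 70 - 29 = 41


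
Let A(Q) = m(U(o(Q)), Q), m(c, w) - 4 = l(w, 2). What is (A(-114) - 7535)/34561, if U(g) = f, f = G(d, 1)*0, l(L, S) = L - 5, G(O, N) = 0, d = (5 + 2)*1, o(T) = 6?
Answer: -450/2033 ≈ -0.22135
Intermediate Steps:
d = 7 (d = 7*1 = 7)
l(L, S) = -5 + L
f = 0 (f = 0*0 = 0)
U(g) = 0
m(c, w) = -1 + w (m(c, w) = 4 + (-5 + w) = -1 + w)
A(Q) = -1 + Q
(A(-114) - 7535)/34561 = ((-1 - 114) - 7535)/34561 = (-115 - 7535)*(1/34561) = -7650*1/34561 = -450/2033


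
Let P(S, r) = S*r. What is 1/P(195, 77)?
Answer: 1/15015 ≈ 6.6600e-5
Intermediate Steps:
1/P(195, 77) = 1/(195*77) = 1/15015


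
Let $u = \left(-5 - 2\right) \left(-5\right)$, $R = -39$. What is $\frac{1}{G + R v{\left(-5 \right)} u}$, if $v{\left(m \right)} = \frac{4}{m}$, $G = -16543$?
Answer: $- \frac{1}{15451} \approx -6.4721 \cdot 10^{-5}$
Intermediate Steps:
$u = 35$ ($u = \left(-7\right) \left(-5\right) = 35$)
$\frac{1}{G + R v{\left(-5 \right)} u} = \frac{1}{-16543 + - 39 \frac{4}{-5} \cdot 35} = \frac{1}{-16543 + - 39 \cdot 4 \left(- \frac{1}{5}\right) 35} = \frac{1}{-16543 + \left(-39\right) \left(- \frac{4}{5}\right) 35} = \frac{1}{-16543 + \frac{156}{5} \cdot 35} = \frac{1}{-16543 + 1092} = \frac{1}{-15451} = - \frac{1}{15451}$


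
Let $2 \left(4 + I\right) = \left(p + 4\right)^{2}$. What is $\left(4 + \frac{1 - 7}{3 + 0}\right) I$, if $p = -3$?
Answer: $-7$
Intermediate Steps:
$I = - \frac{7}{2}$ ($I = -4 + \frac{\left(-3 + 4\right)^{2}}{2} = -4 + \frac{1^{2}}{2} = -4 + \frac{1}{2} \cdot 1 = -4 + \frac{1}{2} = - \frac{7}{2} \approx -3.5$)
$\left(4 + \frac{1 - 7}{3 + 0}\right) I = \left(4 + \frac{1 - 7}{3 + 0}\right) \left(- \frac{7}{2}\right) = \left(4 - \frac{6}{3}\right) \left(- \frac{7}{2}\right) = \left(4 - 2\right) \left(- \frac{7}{2}\right) = 2 \left(- \frac{7}{2}\right) = -7$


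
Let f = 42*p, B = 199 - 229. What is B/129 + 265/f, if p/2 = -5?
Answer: -3119/3612 ≈ -0.86351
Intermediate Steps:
B = -30
p = -10 (p = 2*(-5) = -10)
f = -420 (f = 42*(-10) = -420)
B/129 + 265/f = -30/129 + 265/(-420) = -30*1/129 + 265*(-1/420) = -10/43 - 53/84 = -3119/3612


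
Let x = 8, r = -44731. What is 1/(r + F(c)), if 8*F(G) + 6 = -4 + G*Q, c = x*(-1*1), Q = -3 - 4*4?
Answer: -4/178853 ≈ -2.2365e-5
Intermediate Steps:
Q = -19 (Q = -3 - 16 = -19)
c = -8 (c = 8*(-1*1) = 8*(-1) = -8)
F(G) = -5/4 - 19*G/8 (F(G) = -3/4 + (-4 + G*(-19))/8 = -3/4 + (-4 - 19*G)/8 = -3/4 + (-1/2 - 19*G/8) = -5/4 - 19*G/8)
1/(r + F(c)) = 1/(-44731 + (-5/4 - 19/8*(-8))) = 1/(-44731 + (-5/4 + 19)) = 1/(-44731 + 71/4) = 1/(-178853/4) = -4/178853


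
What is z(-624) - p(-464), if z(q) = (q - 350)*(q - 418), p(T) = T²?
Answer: 799612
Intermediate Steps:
z(q) = (-418 + q)*(-350 + q) (z(q) = (-350 + q)*(-418 + q) = (-418 + q)*(-350 + q))
z(-624) - p(-464) = (146300 + (-624)² - 768*(-624)) - 1*(-464)² = (146300 + 389376 + 479232) - 1*215296 = 1014908 - 215296 = 799612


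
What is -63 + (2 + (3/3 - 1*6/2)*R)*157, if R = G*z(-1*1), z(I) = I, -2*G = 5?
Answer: -534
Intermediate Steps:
G = -5/2 (G = -½*5 = -5/2 ≈ -2.5000)
R = 5/2 (R = -(-5)/2 = -5/2*(-1) = 5/2 ≈ 2.5000)
-63 + (2 + (3/3 - 1*6/2)*R)*157 = -63 + (2 + (3/3 - 1*6/2)*(5/2))*157 = -63 + (2 + (3*(⅓) - 6*½)*(5/2))*157 = -63 + (2 + (1 - 3)*(5/2))*157 = -63 + (2 - 2*5/2)*157 = -63 + (2 - 5)*157 = -63 - 3*157 = -63 - 471 = -534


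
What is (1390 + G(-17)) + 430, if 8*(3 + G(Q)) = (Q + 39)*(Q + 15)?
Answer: 3623/2 ≈ 1811.5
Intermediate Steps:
G(Q) = -3 + (15 + Q)*(39 + Q)/8 (G(Q) = -3 + ((Q + 39)*(Q + 15))/8 = -3 + ((39 + Q)*(15 + Q))/8 = -3 + ((15 + Q)*(39 + Q))/8 = -3 + (15 + Q)*(39 + Q)/8)
(1390 + G(-17)) + 430 = (1390 + (561/8 + (⅛)*(-17)² + (27/4)*(-17))) + 430 = (1390 + (561/8 + (⅛)*289 - 459/4)) + 430 = (1390 + (561/8 + 289/8 - 459/4)) + 430 = (1390 - 17/2) + 430 = 2763/2 + 430 = 3623/2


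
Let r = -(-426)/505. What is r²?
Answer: 181476/255025 ≈ 0.71160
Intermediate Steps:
r = 426/505 (r = -(-426)/505 = -1*(-426/505) = 426/505 ≈ 0.84356)
r² = (426/505)² = 181476/255025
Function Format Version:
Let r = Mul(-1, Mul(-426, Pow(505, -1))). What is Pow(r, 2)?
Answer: Rational(181476, 255025) ≈ 0.71160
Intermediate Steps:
r = Rational(426, 505) (r = Mul(-1, Mul(-426, Rational(1, 505))) = Mul(-1, Rational(-426, 505)) = Rational(426, 505) ≈ 0.84356)
Pow(r, 2) = Pow(Rational(426, 505), 2) = Rational(181476, 255025)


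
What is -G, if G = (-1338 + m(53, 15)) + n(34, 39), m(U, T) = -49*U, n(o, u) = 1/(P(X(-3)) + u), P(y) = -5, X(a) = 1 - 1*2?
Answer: 133789/34 ≈ 3935.0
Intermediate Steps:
X(a) = -1 (X(a) = 1 - 2 = -1)
n(o, u) = 1/(-5 + u)
G = -133789/34 (G = (-1338 - 49*53) + 1/(-5 + 39) = (-1338 - 2597) + 1/34 = -3935 + 1/34 = -133789/34 ≈ -3935.0)
-G = -1*(-133789/34) = 133789/34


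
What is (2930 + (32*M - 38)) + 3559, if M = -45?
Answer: 5011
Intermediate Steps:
(2930 + (32*M - 38)) + 3559 = (2930 + (32*(-45) - 38)) + 3559 = (2930 + (-1440 - 38)) + 3559 = (2930 - 1478) + 3559 = 1452 + 3559 = 5011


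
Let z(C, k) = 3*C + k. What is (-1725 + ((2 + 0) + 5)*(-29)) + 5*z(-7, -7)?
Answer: -2068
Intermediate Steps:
z(C, k) = k + 3*C
(-1725 + ((2 + 0) + 5)*(-29)) + 5*z(-7, -7) = (-1725 + ((2 + 0) + 5)*(-29)) + 5*(-7 + 3*(-7)) = (-1725 + (2 + 5)*(-29)) + 5*(-7 - 21) = (-1725 + 7*(-29)) + 5*(-28) = (-1725 - 203) - 140 = -1928 - 140 = -2068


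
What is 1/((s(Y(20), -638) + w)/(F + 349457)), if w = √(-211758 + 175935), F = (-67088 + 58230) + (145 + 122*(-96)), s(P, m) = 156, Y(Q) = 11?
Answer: 1555424/1823 - 29912*I*√35823/5469 ≈ 853.22 - 1035.2*I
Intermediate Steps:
F = -20425 (F = -8858 + (145 - 11712) = -8858 - 11567 = -20425)
w = I*√35823 (w = √(-35823) = I*√35823 ≈ 189.27*I)
1/((s(Y(20), -638) + w)/(F + 349457)) = 1/((156 + I*√35823)/(-20425 + 349457)) = 1/((156 + I*√35823)/329032) = 1/((156 + I*√35823)*(1/329032)) = 1/(39/82258 + I*√35823/329032)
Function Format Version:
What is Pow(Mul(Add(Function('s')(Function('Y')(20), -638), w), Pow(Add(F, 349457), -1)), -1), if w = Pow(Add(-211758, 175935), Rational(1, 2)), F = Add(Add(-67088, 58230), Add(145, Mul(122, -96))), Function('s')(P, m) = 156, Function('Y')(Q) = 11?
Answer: Add(Rational(1555424, 1823), Mul(Rational(-29912, 5469), I, Pow(35823, Rational(1, 2)))) ≈ Add(853.22, Mul(-1035.2, I))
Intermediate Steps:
F = -20425 (F = Add(-8858, Add(145, -11712)) = Add(-8858, -11567) = -20425)
w = Mul(I, Pow(35823, Rational(1, 2))) (w = Pow(-35823, Rational(1, 2)) = Mul(I, Pow(35823, Rational(1, 2))) ≈ Mul(189.27, I))
Pow(Mul(Add(Function('s')(Function('Y')(20), -638), w), Pow(Add(F, 349457), -1)), -1) = Pow(Mul(Add(156, Mul(I, Pow(35823, Rational(1, 2)))), Pow(Add(-20425, 349457), -1)), -1) = Pow(Mul(Add(156, Mul(I, Pow(35823, Rational(1, 2)))), Pow(329032, -1)), -1) = Pow(Mul(Add(156, Mul(I, Pow(35823, Rational(1, 2)))), Rational(1, 329032)), -1) = Pow(Add(Rational(39, 82258), Mul(Rational(1, 329032), I, Pow(35823, Rational(1, 2)))), -1)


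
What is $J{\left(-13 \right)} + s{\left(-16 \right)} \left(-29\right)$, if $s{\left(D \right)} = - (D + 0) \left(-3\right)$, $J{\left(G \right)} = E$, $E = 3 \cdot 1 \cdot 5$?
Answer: $1407$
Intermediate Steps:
$E = 15$ ($E = 3 \cdot 5 = 15$)
$J{\left(G \right)} = 15$
$s{\left(D \right)} = 3 D$ ($s{\left(D \right)} = - D \left(-3\right) = 3 D$)
$J{\left(-13 \right)} + s{\left(-16 \right)} \left(-29\right) = 15 + 3 \left(-16\right) \left(-29\right) = 15 - -1392 = 15 + 1392 = 1407$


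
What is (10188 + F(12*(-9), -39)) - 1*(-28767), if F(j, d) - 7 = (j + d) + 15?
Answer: 38830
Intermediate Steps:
F(j, d) = 22 + d + j (F(j, d) = 7 + ((j + d) + 15) = 7 + ((d + j) + 15) = 7 + (15 + d + j) = 22 + d + j)
(10188 + F(12*(-9), -39)) - 1*(-28767) = (10188 + (22 - 39 + 12*(-9))) - 1*(-28767) = (10188 + (22 - 39 - 108)) + 28767 = (10188 - 125) + 28767 = 10063 + 28767 = 38830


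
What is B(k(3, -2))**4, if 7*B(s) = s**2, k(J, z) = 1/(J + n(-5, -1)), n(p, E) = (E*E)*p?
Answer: 1/614656 ≈ 1.6269e-6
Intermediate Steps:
n(p, E) = p*E**2 (n(p, E) = E**2*p = p*E**2)
k(J, z) = 1/(-5 + J) (k(J, z) = 1/(J - 5*(-1)**2) = 1/(J - 5*1) = 1/(J - 5) = 1/(-5 + J))
B(s) = s**2/7
B(k(3, -2))**4 = ((1/(-5 + 3))**2/7)**4 = ((1/(-2))**2/7)**4 = ((-1/2)**2/7)**4 = ((1/7)*(1/4))**4 = (1/28)**4 = 1/614656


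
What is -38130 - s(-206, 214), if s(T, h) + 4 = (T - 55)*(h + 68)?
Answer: 35476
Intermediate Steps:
s(T, h) = -4 + (-55 + T)*(68 + h) (s(T, h) = -4 + (T - 55)*(h + 68) = -4 + (-55 + T)*(68 + h))
-38130 - s(-206, 214) = -38130 - (-3744 - 55*214 + 68*(-206) - 206*214) = -38130 - (-3744 - 11770 - 14008 - 44084) = -38130 - 1*(-73606) = -38130 + 73606 = 35476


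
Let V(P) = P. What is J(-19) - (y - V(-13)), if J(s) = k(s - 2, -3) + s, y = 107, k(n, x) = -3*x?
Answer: -130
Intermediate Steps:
J(s) = 9 + s (J(s) = -3*(-3) + s = 9 + s)
J(-19) - (y - V(-13)) = (9 - 19) - (107 - 1*(-13)) = -10 - (107 + 13) = -10 - 1*120 = -10 - 120 = -130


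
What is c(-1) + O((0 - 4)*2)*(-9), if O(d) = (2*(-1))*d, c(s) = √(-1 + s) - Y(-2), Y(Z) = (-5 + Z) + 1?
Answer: -138 + I*√2 ≈ -138.0 + 1.4142*I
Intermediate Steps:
Y(Z) = -4 + Z
c(s) = 6 + √(-1 + s) (c(s) = √(-1 + s) - (-4 - 2) = √(-1 + s) - 1*(-6) = √(-1 + s) + 6 = 6 + √(-1 + s))
O(d) = -2*d
c(-1) + O((0 - 4)*2)*(-9) = (6 + √(-1 - 1)) - 2*(0 - 4)*2*(-9) = (6 + √(-2)) - (-8)*2*(-9) = (6 + I*√2) - 2*(-8)*(-9) = (6 + I*√2) + 16*(-9) = (6 + I*√2) - 144 = -138 + I*√2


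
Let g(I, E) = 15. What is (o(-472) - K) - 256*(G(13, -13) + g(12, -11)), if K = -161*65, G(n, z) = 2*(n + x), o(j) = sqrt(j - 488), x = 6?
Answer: -3103 + 8*I*sqrt(15) ≈ -3103.0 + 30.984*I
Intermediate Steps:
o(j) = sqrt(-488 + j)
G(n, z) = 12 + 2*n (G(n, z) = 2*(n + 6) = 2*(6 + n) = 12 + 2*n)
K = -10465
(o(-472) - K) - 256*(G(13, -13) + g(12, -11)) = (sqrt(-488 - 472) - 1*(-10465)) - 256*((12 + 2*13) + 15) = (sqrt(-960) + 10465) - 256*((12 + 26) + 15) = (8*I*sqrt(15) + 10465) - 256*(38 + 15) = (10465 + 8*I*sqrt(15)) - 256*53 = (10465 + 8*I*sqrt(15)) - 13568 = -3103 + 8*I*sqrt(15)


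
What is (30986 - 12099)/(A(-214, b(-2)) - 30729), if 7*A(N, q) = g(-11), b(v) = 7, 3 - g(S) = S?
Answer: -18887/30727 ≈ -0.61467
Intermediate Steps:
g(S) = 3 - S
A(N, q) = 2 (A(N, q) = (3 - 1*(-11))/7 = (3 + 11)/7 = (1/7)*14 = 2)
(30986 - 12099)/(A(-214, b(-2)) - 30729) = (30986 - 12099)/(2 - 30729) = 18887/(-30727) = 18887*(-1/30727) = -18887/30727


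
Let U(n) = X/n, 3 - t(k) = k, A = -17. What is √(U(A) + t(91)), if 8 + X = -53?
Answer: I*√24395/17 ≈ 9.1876*I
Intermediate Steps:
X = -61 (X = -8 - 53 = -61)
t(k) = 3 - k
U(n) = -61/n
√(U(A) + t(91)) = √(-61/(-17) + (3 - 1*91)) = √(-61*(-1/17) + (3 - 91)) = √(61/17 - 88) = √(-1435/17) = I*√24395/17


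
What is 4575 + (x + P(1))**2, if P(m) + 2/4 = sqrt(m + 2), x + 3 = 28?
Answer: 20713/4 + 49*sqrt(3) ≈ 5263.1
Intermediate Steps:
x = 25 (x = -3 + 28 = 25)
P(m) = -1/2 + sqrt(2 + m) (P(m) = -1/2 + sqrt(m + 2) = -1/2 + sqrt(2 + m))
4575 + (x + P(1))**2 = 4575 + (25 + (-1/2 + sqrt(2 + 1)))**2 = 4575 + (25 + (-1/2 + sqrt(3)))**2 = 4575 + (49/2 + sqrt(3))**2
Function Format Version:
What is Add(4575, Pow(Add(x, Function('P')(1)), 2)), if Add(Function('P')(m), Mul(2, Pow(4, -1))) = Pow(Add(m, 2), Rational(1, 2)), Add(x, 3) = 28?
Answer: Add(Rational(20713, 4), Mul(49, Pow(3, Rational(1, 2)))) ≈ 5263.1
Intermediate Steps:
x = 25 (x = Add(-3, 28) = 25)
Function('P')(m) = Add(Rational(-1, 2), Pow(Add(2, m), Rational(1, 2))) (Function('P')(m) = Add(Rational(-1, 2), Pow(Add(m, 2), Rational(1, 2))) = Add(Rational(-1, 2), Pow(Add(2, m), Rational(1, 2))))
Add(4575, Pow(Add(x, Function('P')(1)), 2)) = Add(4575, Pow(Add(25, Add(Rational(-1, 2), Pow(Add(2, 1), Rational(1, 2)))), 2)) = Add(4575, Pow(Add(25, Add(Rational(-1, 2), Pow(3, Rational(1, 2)))), 2)) = Add(4575, Pow(Add(Rational(49, 2), Pow(3, Rational(1, 2))), 2))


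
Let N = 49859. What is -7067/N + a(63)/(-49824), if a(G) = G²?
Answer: -61110731/276019424 ≈ -0.22140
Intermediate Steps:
-7067/N + a(63)/(-49824) = -7067/49859 + 63²/(-49824) = -7067*1/49859 + 3969*(-1/49824) = -7067/49859 - 441/5536 = -61110731/276019424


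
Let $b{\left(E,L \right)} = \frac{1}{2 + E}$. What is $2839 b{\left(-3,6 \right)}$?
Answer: $-2839$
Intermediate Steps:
$2839 b{\left(-3,6 \right)} = \frac{2839}{2 - 3} = \frac{2839}{-1} = 2839 \left(-1\right) = -2839$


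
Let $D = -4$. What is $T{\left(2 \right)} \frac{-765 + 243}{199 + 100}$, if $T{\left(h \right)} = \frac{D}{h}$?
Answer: $\frac{1044}{299} \approx 3.4916$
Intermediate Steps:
$T{\left(h \right)} = - \frac{4}{h}$
$T{\left(2 \right)} \frac{-765 + 243}{199 + 100} = - \frac{4}{2} \frac{-765 + 243}{199 + 100} = \left(-4\right) \frac{1}{2} \left(- \frac{522}{299}\right) = - 2 \left(\left(-522\right) \frac{1}{299}\right) = \left(-2\right) \left(- \frac{522}{299}\right) = \frac{1044}{299}$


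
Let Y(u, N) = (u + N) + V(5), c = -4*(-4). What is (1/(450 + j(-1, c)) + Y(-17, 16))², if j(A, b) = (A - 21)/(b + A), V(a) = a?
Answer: 725063329/45265984 ≈ 16.018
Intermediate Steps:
c = 16
j(A, b) = (-21 + A)/(A + b)
Y(u, N) = 5 + N + u (Y(u, N) = (u + N) + 5 = (N + u) + 5 = 5 + N + u)
(1/(450 + j(-1, c)) + Y(-17, 16))² = (1/(450 + (-21 - 1)/(-1 + 16)) + (5 + 16 - 17))² = (1/(450 - 22/15) + 4)² = (1/(6728/15) + 4)² = (15/6728 + 4)² = (26927/6728)² = 725063329/45265984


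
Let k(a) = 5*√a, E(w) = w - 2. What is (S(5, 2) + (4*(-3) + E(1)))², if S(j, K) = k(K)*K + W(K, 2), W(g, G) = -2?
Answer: 425 - 300*√2 ≈ 0.73593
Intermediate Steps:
E(w) = -2 + w
S(j, K) = -2 + 5*K^(3/2) (S(j, K) = (5*√K)*K - 2 = 5*K^(3/2) - 2 = -2 + 5*K^(3/2))
(S(5, 2) + (4*(-3) + E(1)))² = ((-2 + 5*2^(3/2)) + (4*(-3) + (-2 + 1)))² = ((-2 + 5*(2*√2)) + (-12 - 1))² = ((-2 + 10*√2) - 13)² = (-15 + 10*√2)²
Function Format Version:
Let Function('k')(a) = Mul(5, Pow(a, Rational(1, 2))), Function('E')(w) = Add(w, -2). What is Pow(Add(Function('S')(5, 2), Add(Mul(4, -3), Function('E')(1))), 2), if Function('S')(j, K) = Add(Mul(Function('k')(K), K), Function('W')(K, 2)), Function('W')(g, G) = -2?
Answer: Add(425, Mul(-300, Pow(2, Rational(1, 2)))) ≈ 0.73593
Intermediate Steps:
Function('E')(w) = Add(-2, w)
Function('S')(j, K) = Add(-2, Mul(5, Pow(K, Rational(3, 2)))) (Function('S')(j, K) = Add(Mul(Mul(5, Pow(K, Rational(1, 2))), K), -2) = Add(Mul(5, Pow(K, Rational(3, 2))), -2) = Add(-2, Mul(5, Pow(K, Rational(3, 2)))))
Pow(Add(Function('S')(5, 2), Add(Mul(4, -3), Function('E')(1))), 2) = Pow(Add(Add(-2, Mul(5, Pow(2, Rational(3, 2)))), Add(Mul(4, -3), Add(-2, 1))), 2) = Pow(Add(Add(-2, Mul(5, Mul(2, Pow(2, Rational(1, 2))))), Add(-12, -1)), 2) = Pow(Add(Add(-2, Mul(10, Pow(2, Rational(1, 2)))), -13), 2) = Pow(Add(-15, Mul(10, Pow(2, Rational(1, 2)))), 2)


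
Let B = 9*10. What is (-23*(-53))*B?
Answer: 109710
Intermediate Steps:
B = 90
(-23*(-53))*B = -23*(-53)*90 = 1219*90 = 109710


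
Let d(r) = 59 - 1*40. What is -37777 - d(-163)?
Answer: -37796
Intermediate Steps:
d(r) = 19 (d(r) = 59 - 40 = 19)
-37777 - d(-163) = -37777 - 1*19 = -37777 - 19 = -37796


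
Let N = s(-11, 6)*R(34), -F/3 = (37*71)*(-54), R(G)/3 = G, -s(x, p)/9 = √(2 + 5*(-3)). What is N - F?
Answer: -425574 - 918*I*√13 ≈ -4.2557e+5 - 3309.9*I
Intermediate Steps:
s(x, p) = -9*I*√13 (s(x, p) = -9*√(2 + 5*(-3)) = -9*√(2 - 15) = -9*I*√13)
R(G) = 3*G
F = 425574 (F = -3*37*71*(-54) = -7881*(-54) = -3*(-141858) = 425574)
N = -918*I*√13 (N = (-9*I*√13)*(3*34) = -9*I*√13*102 = -918*I*√13 ≈ -3309.9*I)
N - F = -918*I*√13 - 1*425574 = -918*I*√13 - 425574 = -425574 - 918*I*√13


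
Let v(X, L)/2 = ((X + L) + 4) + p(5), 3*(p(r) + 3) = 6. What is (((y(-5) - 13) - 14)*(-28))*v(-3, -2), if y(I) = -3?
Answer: -3360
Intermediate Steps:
p(r) = -1 (p(r) = -3 + (⅓)*6 = -3 + 2 = -1)
v(X, L) = 6 + 2*L + 2*X (v(X, L) = 2*(((X + L) + 4) - 1) = 2*(((L + X) + 4) - 1) = 2*((4 + L + X) - 1) = 2*(3 + L + X) = 6 + 2*L + 2*X)
(((y(-5) - 13) - 14)*(-28))*v(-3, -2) = (((-3 - 13) - 14)*(-28))*(6 + 2*(-2) + 2*(-3)) = ((-16 - 14)*(-28))*(6 - 4 - 6) = -30*(-28)*(-4) = 840*(-4) = -3360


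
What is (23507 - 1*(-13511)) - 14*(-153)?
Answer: 39160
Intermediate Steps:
(23507 - 1*(-13511)) - 14*(-153) = (23507 + 13511) - 1*(-2142) = 37018 + 2142 = 39160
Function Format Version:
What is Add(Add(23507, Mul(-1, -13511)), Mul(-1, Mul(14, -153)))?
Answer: 39160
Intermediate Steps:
Add(Add(23507, Mul(-1, -13511)), Mul(-1, Mul(14, -153))) = Add(Add(23507, 13511), Mul(-1, -2142)) = Add(37018, 2142) = 39160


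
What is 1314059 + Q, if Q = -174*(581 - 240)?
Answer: 1254725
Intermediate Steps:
Q = -59334 (Q = -174*341 = -59334)
1314059 + Q = 1314059 - 59334 = 1254725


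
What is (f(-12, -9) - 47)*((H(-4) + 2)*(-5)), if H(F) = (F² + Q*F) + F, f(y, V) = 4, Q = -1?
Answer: 3870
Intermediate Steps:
H(F) = F² (H(F) = (F² - F) + F = F²)
(f(-12, -9) - 47)*((H(-4) + 2)*(-5)) = (4 - 47)*(((-4)² + 2)*(-5)) = -43*(16 + 2)*(-5) = -774*(-5) = -43*(-90) = 3870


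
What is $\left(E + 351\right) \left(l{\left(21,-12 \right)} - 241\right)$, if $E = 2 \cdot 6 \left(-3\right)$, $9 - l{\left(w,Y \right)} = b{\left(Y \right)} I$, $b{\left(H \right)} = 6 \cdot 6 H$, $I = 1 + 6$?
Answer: $879480$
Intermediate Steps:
$I = 7$
$b{\left(H \right)} = 36 H$
$l{\left(w,Y \right)} = 9 - 252 Y$ ($l{\left(w,Y \right)} = 9 - 36 Y 7 = 9 - 252 Y$)
$E = -36$ ($E = 12 \left(-3\right) = -36$)
$\left(E + 351\right) \left(l{\left(21,-12 \right)} - 241\right) = \left(-36 + 351\right) \left(\left(9 - -3024\right) - 241\right) = 315 \left(\left(9 + 3024\right) - 241\right) = 315 \left(3033 - 241\right) = 315 \cdot 2792 = 879480$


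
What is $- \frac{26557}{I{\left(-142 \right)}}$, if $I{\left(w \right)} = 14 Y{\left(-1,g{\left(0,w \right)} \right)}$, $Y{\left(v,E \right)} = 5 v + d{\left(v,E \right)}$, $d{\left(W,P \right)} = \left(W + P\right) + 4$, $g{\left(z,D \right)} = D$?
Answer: $\frac{26557}{2016} \approx 13.173$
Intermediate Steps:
$d{\left(W,P \right)} = 4 + P + W$ ($d{\left(W,P \right)} = \left(P + W\right) + 4 = 4 + P + W$)
$Y{\left(v,E \right)} = 4 + E + 6 v$ ($Y{\left(v,E \right)} = 5 v + \left(4 + E + v\right) = 4 + E + 6 v$)
$I{\left(w \right)} = -28 + 14 w$ ($I{\left(w \right)} = 14 \left(4 + w + 6 \left(-1\right)\right) = 14 \left(4 + w - 6\right) = 14 \left(-2 + w\right) = -28 + 14 w$)
$- \frac{26557}{I{\left(-142 \right)}} = - \frac{26557}{-28 + 14 \left(-142\right)} = - \frac{26557}{-28 - 1988} = - \frac{26557}{-2016} = \left(-26557\right) \left(- \frac{1}{2016}\right) = \frac{26557}{2016}$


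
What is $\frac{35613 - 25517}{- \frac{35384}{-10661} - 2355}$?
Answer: $- \frac{107633456}{25071271} \approx -4.2931$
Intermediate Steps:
$\frac{35613 - 25517}{- \frac{35384}{-10661} - 2355} = \frac{10096}{\left(-35384\right) \left(- \frac{1}{10661}\right) - 2355} = \frac{10096}{\frac{35384}{10661} - 2355} = \frac{10096}{- \frac{25071271}{10661}} = 10096 \left(- \frac{10661}{25071271}\right) = - \frac{107633456}{25071271}$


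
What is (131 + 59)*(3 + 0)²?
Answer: 1710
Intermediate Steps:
(131 + 59)*(3 + 0)² = 190*3² = 190*9 = 1710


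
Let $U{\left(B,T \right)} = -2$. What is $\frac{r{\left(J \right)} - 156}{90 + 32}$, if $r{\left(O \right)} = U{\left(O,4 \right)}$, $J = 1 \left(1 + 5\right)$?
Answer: $- \frac{79}{61} \approx -1.2951$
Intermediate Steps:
$J = 6$ ($J = 1 \cdot 6 = 6$)
$r{\left(O \right)} = -2$
$\frac{r{\left(J \right)} - 156}{90 + 32} = \frac{-2 - 156}{90 + 32} = - \frac{158}{122} = \left(-158\right) \frac{1}{122} = - \frac{79}{61}$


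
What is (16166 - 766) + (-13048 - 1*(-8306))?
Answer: 10658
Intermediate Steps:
(16166 - 766) + (-13048 - 1*(-8306)) = 15400 + (-13048 + 8306) = 15400 - 4742 = 10658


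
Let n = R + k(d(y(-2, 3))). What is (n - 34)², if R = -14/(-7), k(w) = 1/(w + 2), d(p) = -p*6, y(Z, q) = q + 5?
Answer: 2169729/2116 ≈ 1025.4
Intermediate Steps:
y(Z, q) = 5 + q
d(p) = -6*p
k(w) = 1/(2 + w)
R = 2 (R = -14*(-⅐) = 2)
n = 91/46 (n = 2 + 1/(2 - 6*(5 + 3)) = 2 + 1/(2 - 6*8) = 2 + 1/(2 - 48) = 2 + 1/(-46) = 2 - 1/46 = 91/46 ≈ 1.9783)
(n - 34)² = (91/46 - 34)² = (-1473/46)² = 2169729/2116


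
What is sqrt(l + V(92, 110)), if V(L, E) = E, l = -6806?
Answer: 6*I*sqrt(186) ≈ 81.829*I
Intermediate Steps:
sqrt(l + V(92, 110)) = sqrt(-6806 + 110) = sqrt(-6696) = 6*I*sqrt(186)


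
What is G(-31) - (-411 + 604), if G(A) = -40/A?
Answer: -5943/31 ≈ -191.71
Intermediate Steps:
G(-31) - (-411 + 604) = -40/(-31) - (-411 + 604) = -40*(-1/31) - 1*193 = 40/31 - 193 = -5943/31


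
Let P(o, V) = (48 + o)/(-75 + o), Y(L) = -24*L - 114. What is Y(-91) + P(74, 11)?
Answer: 1948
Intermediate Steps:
Y(L) = -114 - 24*L
P(o, V) = (48 + o)/(-75 + o)
Y(-91) + P(74, 11) = (-114 - 24*(-91)) + (48 + 74)/(-75 + 74) = (-114 + 2184) + 122/(-1) = 2070 - 1*122 = 2070 - 122 = 1948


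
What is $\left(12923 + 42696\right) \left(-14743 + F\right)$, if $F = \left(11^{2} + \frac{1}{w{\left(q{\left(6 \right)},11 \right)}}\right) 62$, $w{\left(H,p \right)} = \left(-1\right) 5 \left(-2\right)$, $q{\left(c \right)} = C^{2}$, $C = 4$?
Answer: $- \frac{2011961706}{5} \approx -4.0239 \cdot 10^{8}$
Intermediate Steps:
$q{\left(c \right)} = 16$ ($q{\left(c \right)} = 4^{2} = 16$)
$w{\left(H,p \right)} = 10$ ($w{\left(H,p \right)} = \left(-5\right) \left(-2\right) = 10$)
$F = \frac{37541}{5}$ ($F = \left(11^{2} + \frac{1}{10}\right) 62 = \left(121 + \frac{1}{10}\right) 62 = \frac{1211}{10} \cdot 62 = \frac{37541}{5} \approx 7508.2$)
$\left(12923 + 42696\right) \left(-14743 + F\right) = \left(12923 + 42696\right) \left(-14743 + \frac{37541}{5}\right) = 55619 \left(- \frac{36174}{5}\right) = - \frac{2011961706}{5}$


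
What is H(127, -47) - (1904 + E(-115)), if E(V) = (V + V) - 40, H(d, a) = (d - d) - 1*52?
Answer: -1686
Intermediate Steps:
H(d, a) = -52 (H(d, a) = 0 - 52 = -52)
E(V) = -40 + 2*V (E(V) = 2*V - 40 = -40 + 2*V)
H(127, -47) - (1904 + E(-115)) = -52 - (1904 + (-40 + 2*(-115))) = -52 - (1904 + (-40 - 230)) = -52 - (1904 - 270) = -52 - 1*1634 = -52 - 1634 = -1686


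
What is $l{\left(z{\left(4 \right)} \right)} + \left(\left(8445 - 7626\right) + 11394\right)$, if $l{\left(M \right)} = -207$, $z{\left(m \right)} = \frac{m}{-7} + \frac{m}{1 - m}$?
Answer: $12006$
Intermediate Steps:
$z{\left(m \right)} = - \frac{m}{7} + \frac{m}{1 - m}$ ($z{\left(m \right)} = m \left(- \frac{1}{7}\right) + \frac{m}{1 - m} = - \frac{m}{7} + \frac{m}{1 - m}$)
$l{\left(z{\left(4 \right)} \right)} + \left(\left(8445 - 7626\right) + 11394\right) = -207 + \left(\left(8445 - 7626\right) + 11394\right) = -207 + \left(819 + 11394\right) = -207 + 12213 = 12006$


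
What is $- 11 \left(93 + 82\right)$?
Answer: $-1925$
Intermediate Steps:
$- 11 \left(93 + 82\right) = \left(-11\right) 175 = -1925$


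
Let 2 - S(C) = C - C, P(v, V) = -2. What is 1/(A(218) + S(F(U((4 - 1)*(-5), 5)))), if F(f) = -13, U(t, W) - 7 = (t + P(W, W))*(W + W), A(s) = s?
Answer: 1/220 ≈ 0.0045455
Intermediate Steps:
U(t, W) = 7 + 2*W*(-2 + t) (U(t, W) = 7 + (t - 2)*(W + W) = 7 + (-2 + t)*(2*W) = 7 + 2*W*(-2 + t))
S(C) = 2 (S(C) = 2 - (C - C) = 2 - 1*0 = 2 + 0 = 2)
1/(A(218) + S(F(U((4 - 1)*(-5), 5)))) = 1/(218 + 2) = 1/220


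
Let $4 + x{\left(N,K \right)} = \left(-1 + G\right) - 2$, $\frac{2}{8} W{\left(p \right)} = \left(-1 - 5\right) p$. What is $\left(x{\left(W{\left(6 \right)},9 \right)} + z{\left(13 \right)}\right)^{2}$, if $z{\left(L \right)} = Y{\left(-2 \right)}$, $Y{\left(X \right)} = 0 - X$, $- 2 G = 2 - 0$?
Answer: $36$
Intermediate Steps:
$G = -1$ ($G = - \frac{2 - 0}{2} = - \frac{2 + 0}{2} = \left(- \frac{1}{2}\right) 2 = -1$)
$W{\left(p \right)} = - 24 p$ ($W{\left(p \right)} = 4 \left(-1 - 5\right) p = 4 \left(- 6 p\right) = - 24 p$)
$x{\left(N,K \right)} = -8$ ($x{\left(N,K \right)} = -4 - 4 = -8$)
$Y{\left(X \right)} = - X$
$z{\left(L \right)} = 2$ ($z{\left(L \right)} = \left(-1\right) \left(-2\right) = 2$)
$\left(x{\left(W{\left(6 \right)},9 \right)} + z{\left(13 \right)}\right)^{2} = \left(-8 + 2\right)^{2} = \left(-6\right)^{2} = 36$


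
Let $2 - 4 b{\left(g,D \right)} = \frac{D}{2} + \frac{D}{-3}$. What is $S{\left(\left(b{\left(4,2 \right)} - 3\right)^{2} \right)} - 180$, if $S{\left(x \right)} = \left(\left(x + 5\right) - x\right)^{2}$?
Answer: $-155$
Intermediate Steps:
$b{\left(g,D \right)} = \frac{1}{2} - \frac{D}{24}$ ($b{\left(g,D \right)} = \frac{1}{2} - \frac{\frac{D}{2} + \frac{D}{-3}}{4} = \frac{1}{2} - \frac{D \frac{1}{2} + D \left(- \frac{1}{3}\right)}{4} = \frac{1}{2} - \frac{\frac{D}{2} - \frac{D}{3}}{4} = \frac{1}{2} - \frac{\frac{1}{6} D}{4} = \frac{1}{2} - \frac{D}{24}$)
$S{\left(x \right)} = 25$ ($S{\left(x \right)} = \left(\left(5 + x\right) - x\right)^{2} = 5^{2} = 25$)
$S{\left(\left(b{\left(4,2 \right)} - 3\right)^{2} \right)} - 180 = 25 - 180 = -155$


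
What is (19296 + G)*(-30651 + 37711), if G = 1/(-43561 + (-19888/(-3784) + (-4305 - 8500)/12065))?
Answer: 153919554616810325/1129852646 ≈ 1.3623e+8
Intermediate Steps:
G = -103759/4519410584 (G = 1/(-43561 + (-19888*(-1/3784) - 12805*1/12065)) = 1/(-43561 + (226/43 - 2561/2413)) = 1/(-43561 + 435215/103759) = 1/(-4519410584/103759) = -103759/4519410584 ≈ -2.2959e-5)
(19296 + G)*(-30651 + 37711) = (19296 - 103759/4519410584)*(-30651 + 37711) = (87206546525105/4519410584)*7060 = 153919554616810325/1129852646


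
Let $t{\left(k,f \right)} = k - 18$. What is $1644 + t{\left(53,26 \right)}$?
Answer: $1679$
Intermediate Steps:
$t{\left(k,f \right)} = -18 + k$ ($t{\left(k,f \right)} = k - 18 = -18 + k$)
$1644 + t{\left(53,26 \right)} = 1644 + \left(-18 + 53\right) = 1644 + 35 = 1679$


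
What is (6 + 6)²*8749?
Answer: 1259856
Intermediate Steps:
(6 + 6)²*8749 = 12²*8749 = 144*8749 = 1259856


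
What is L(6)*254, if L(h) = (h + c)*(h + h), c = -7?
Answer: -3048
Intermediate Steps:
L(h) = 2*h*(-7 + h) (L(h) = (h - 7)*(h + h) = (-7 + h)*(2*h) = 2*h*(-7 + h))
L(6)*254 = (2*6*(-7 + 6))*254 = (2*6*(-1))*254 = -12*254 = -3048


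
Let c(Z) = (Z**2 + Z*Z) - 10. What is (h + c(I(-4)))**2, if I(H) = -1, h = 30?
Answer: 484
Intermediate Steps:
c(Z) = -10 + 2*Z**2 (c(Z) = (Z**2 + Z**2) - 10 = 2*Z**2 - 10 = -10 + 2*Z**2)
(h + c(I(-4)))**2 = (30 + (-10 + 2*(-1)**2))**2 = (30 + (-10 + 2*1))**2 = (30 + (-10 + 2))**2 = (30 - 8)**2 = 22**2 = 484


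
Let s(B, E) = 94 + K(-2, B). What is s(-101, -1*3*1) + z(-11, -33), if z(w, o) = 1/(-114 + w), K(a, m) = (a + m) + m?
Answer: -13751/125 ≈ -110.01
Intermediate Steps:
K(a, m) = a + 2*m
s(B, E) = 92 + 2*B (s(B, E) = 94 + (-2 + 2*B) = 92 + 2*B)
s(-101, -1*3*1) + z(-11, -33) = (92 + 2*(-101)) + 1/(-114 - 11) = (92 - 202) + 1/(-125) = -110 - 1/125 = -13751/125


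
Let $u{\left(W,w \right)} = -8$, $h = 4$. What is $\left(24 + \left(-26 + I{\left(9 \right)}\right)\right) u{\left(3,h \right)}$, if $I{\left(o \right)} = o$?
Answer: $-56$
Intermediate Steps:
$\left(24 + \left(-26 + I{\left(9 \right)}\right)\right) u{\left(3,h \right)} = \left(24 + \left(-26 + 9\right)\right) \left(-8\right) = \left(24 - 17\right) \left(-8\right) = 7 \left(-8\right) = -56$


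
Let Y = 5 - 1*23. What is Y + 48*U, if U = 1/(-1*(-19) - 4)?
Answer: -74/5 ≈ -14.800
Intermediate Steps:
U = 1/15 (U = 1/(19 - 4) = 1/15 ≈ 0.066667)
Y = -18 (Y = 5 - 23 = -18)
Y + 48*U = -18 + 48*(1/15) = -18 + 16/5 = -74/5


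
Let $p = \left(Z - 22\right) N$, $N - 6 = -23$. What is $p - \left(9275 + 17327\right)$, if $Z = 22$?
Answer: $-26602$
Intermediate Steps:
$N = -17$ ($N = 6 - 23 = -17$)
$p = 0$ ($p = \left(22 - 22\right) \left(-17\right) = 0 \left(-17\right) = 0$)
$p - \left(9275 + 17327\right) = 0 - \left(9275 + 17327\right) = 0 - 26602 = -26602$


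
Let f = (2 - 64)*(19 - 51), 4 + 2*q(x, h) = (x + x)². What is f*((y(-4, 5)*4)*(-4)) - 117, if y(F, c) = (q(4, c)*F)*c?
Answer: 19046283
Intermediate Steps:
q(x, h) = -2 + 2*x² (q(x, h) = -2 + (x + x)²/2 = -2 + (2*x)²/2 = -2 + (4*x²)/2 = -2 + 2*x²)
y(F, c) = 30*F*c (y(F, c) = ((-2 + 2*4²)*F)*c = ((-2 + 2*16)*F)*c = ((-2 + 32)*F)*c = (30*F)*c = 30*F*c)
f = 1984 (f = -62*(-32) = 1984)
f*((y(-4, 5)*4)*(-4)) - 117 = 1984*(((30*(-4)*5)*4)*(-4)) - 117 = 1984*(-600*4*(-4)) - 117 = 1984*(-2400*(-4)) - 117 = 1984*9600 - 117 = 19046400 - 117 = 19046283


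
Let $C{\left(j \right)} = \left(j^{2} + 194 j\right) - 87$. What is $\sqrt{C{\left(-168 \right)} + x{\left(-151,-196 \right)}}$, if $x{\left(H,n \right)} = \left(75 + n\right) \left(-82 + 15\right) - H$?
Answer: $\sqrt{3803} \approx 61.668$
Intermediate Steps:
$C{\left(j \right)} = -87 + j^{2} + 194 j$
$x{\left(H,n \right)} = -5025 - H - 67 n$ ($x{\left(H,n \right)} = \left(75 + n\right) \left(-67\right) - H = \left(-5025 - 67 n\right) - H = -5025 - H - 67 n$)
$\sqrt{C{\left(-168 \right)} + x{\left(-151,-196 \right)}} = \sqrt{\left(-87 + \left(-168\right)^{2} + 194 \left(-168\right)\right) - -8258} = \sqrt{\left(-87 + 28224 - 32592\right) + \left(-5025 + 151 + 13132\right)} = \sqrt{-4455 + 8258} = \sqrt{3803}$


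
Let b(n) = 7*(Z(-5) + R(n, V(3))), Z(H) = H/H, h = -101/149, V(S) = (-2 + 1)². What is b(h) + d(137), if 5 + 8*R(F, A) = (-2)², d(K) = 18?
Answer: 193/8 ≈ 24.125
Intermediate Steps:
V(S) = 1 (V(S) = (-1)² = 1)
h = -101/149 (h = -101*1/149 = -101/149 ≈ -0.67785)
R(F, A) = -⅛ (R(F, A) = -5/8 + (⅛)*(-2)² = -5/8 + (⅛)*4 = -5/8 + ½ = -⅛)
Z(H) = 1
b(n) = 49/8 (b(n) = 7*(1 - ⅛) = 7*(7/8) = 49/8)
b(h) + d(137) = 49/8 + 18 = 193/8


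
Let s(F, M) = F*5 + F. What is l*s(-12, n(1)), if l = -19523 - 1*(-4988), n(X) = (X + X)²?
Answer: 1046520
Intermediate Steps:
n(X) = 4*X² (n(X) = (2*X)² = 4*X²)
s(F, M) = 6*F (s(F, M) = 5*F + F = 6*F)
l = -14535 (l = -19523 + 4988 = -14535)
l*s(-12, n(1)) = -87210*(-12) = -14535*(-72) = 1046520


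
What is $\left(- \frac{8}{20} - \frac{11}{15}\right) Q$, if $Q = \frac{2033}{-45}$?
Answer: $\frac{34561}{675} \approx 51.201$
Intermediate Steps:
$Q = - \frac{2033}{45}$ ($Q = 2033 \left(- \frac{1}{45}\right) = - \frac{2033}{45} \approx -45.178$)
$\left(- \frac{8}{20} - \frac{11}{15}\right) Q = \left(- \frac{8}{20} - \frac{11}{15}\right) \left(- \frac{2033}{45}\right) = \left(\left(-8\right) \frac{1}{20} - \frac{11}{15}\right) \left(- \frac{2033}{45}\right) = \left(- \frac{2}{5} - \frac{11}{15}\right) \left(- \frac{2033}{45}\right) = \left(- \frac{17}{15}\right) \left(- \frac{2033}{45}\right) = \frac{34561}{675}$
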